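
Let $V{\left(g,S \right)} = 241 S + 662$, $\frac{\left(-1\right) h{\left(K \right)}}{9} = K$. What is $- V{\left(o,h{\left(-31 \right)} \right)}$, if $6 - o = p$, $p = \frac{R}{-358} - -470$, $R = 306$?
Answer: $-67901$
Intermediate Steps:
$h{\left(K \right)} = - 9 K$
$p = \frac{83977}{179}$ ($p = \frac{306}{-358} - -470 = 306 \left(- \frac{1}{358}\right) + 470 = - \frac{153}{179} + 470 = \frac{83977}{179} \approx 469.15$)
$o = - \frac{82903}{179}$ ($o = 6 - \frac{83977}{179} = - \frac{82903}{179} \approx -463.15$)
$V{\left(g,S \right)} = 662 + 241 S$
$- V{\left(o,h{\left(-31 \right)} \right)} = - (662 + 241 \left(\left(-9\right) \left(-31\right)\right)) = - (662 + 241 \cdot 279) = - (662 + 67239) = \left(-1\right) 67901 = -67901$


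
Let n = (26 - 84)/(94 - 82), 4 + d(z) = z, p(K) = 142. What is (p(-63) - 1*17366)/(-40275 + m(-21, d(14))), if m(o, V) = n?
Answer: 103344/241679 ≈ 0.42761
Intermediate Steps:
d(z) = -4 + z
n = -29/6 (n = -58/12 = -58*1/12 = -29/6 ≈ -4.8333)
m(o, V) = -29/6
(p(-63) - 1*17366)/(-40275 + m(-21, d(14))) = (142 - 1*17366)/(-40275 - 29/6) = (142 - 17366)/(-241679/6) = -17224*(-6/241679) = 103344/241679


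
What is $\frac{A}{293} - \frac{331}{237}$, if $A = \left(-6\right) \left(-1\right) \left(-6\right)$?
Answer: $- \frac{105515}{69441} \approx -1.5195$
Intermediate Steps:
$A = -36$ ($A = 6 \left(-6\right) = -36$)
$\frac{A}{293} - \frac{331}{237} = - \frac{36}{293} - \frac{331}{237} = - \frac{105515}{69441}$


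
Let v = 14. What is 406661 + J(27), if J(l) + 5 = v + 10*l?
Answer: 406940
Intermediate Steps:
J(l) = 9 + 10*l (J(l) = -5 + (14 + 10*l) = 9 + 10*l)
406661 + J(27) = 406661 + (9 + 10*27) = 406661 + (9 + 270) = 406661 + 279 = 406940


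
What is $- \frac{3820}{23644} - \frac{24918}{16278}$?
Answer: $- \frac{27139298}{16036543} \approx -1.6923$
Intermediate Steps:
$- \frac{3820}{23644} - \frac{24918}{16278} = \left(-3820\right) \frac{1}{23644} - \frac{4153}{2713} = - \frac{955}{5911} - \frac{4153}{2713} = - \frac{27139298}{16036543}$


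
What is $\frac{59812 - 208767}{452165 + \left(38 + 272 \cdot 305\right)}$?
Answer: $- \frac{148955}{535163} \approx -0.27834$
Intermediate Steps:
$\frac{59812 - 208767}{452165 + \left(38 + 272 \cdot 305\right)} = - \frac{148955}{452165 + \left(38 + 82960\right)} = - \frac{148955}{452165 + 82998} = - \frac{148955}{535163}$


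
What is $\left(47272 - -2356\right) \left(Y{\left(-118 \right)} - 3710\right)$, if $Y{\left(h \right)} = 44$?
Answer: $-181936248$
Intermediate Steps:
$\left(47272 - -2356\right) \left(Y{\left(-118 \right)} - 3710\right) = \left(47272 - -2356\right) \left(44 - 3710\right) = \left(47272 + 2356\right) \left(-3666\right) = 49628 \left(-3666\right) = -181936248$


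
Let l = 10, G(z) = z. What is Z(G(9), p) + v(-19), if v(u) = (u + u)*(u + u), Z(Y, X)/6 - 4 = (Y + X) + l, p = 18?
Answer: 1690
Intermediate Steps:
Z(Y, X) = 84 + 6*X + 6*Y (Z(Y, X) = 24 + 6*((Y + X) + 10) = 24 + 6*((X + Y) + 10) = 24 + 6*(10 + X + Y) = 24 + (60 + 6*X + 6*Y) = 84 + 6*X + 6*Y)
v(u) = 4*u**2 (v(u) = (2*u)*(2*u) = 4*u**2)
Z(G(9), p) + v(-19) = (84 + 6*18 + 6*9) + 4*(-19)**2 = (84 + 108 + 54) + 4*361 = 246 + 1444 = 1690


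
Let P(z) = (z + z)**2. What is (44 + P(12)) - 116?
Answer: 504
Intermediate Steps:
P(z) = 4*z**2 (P(z) = (2*z)**2 = 4*z**2)
(44 + P(12)) - 116 = (44 + 4*12**2) - 116 = (44 + 4*144) - 116 = (44 + 576) - 116 = 620 - 116 = 504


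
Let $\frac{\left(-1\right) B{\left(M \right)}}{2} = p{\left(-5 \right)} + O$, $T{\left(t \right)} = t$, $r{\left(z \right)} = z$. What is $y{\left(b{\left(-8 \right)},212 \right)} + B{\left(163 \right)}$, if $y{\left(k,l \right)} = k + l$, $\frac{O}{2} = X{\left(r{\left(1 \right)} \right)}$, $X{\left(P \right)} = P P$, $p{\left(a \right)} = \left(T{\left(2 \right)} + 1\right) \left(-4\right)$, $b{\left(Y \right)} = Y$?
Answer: $224$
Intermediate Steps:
$p{\left(a \right)} = -12$ ($p{\left(a \right)} = \left(2 + 1\right) \left(-4\right) = 3 \left(-4\right) = -12$)
$X{\left(P \right)} = P^{2}$
$O = 2$ ($O = 2 \cdot 1^{2} = 2 \cdot 1 = 2$)
$B{\left(M \right)} = 20$ ($B{\left(M \right)} = - 2 \left(-12 + 2\right) = \left(-2\right) \left(-10\right) = 20$)
$y{\left(b{\left(-8 \right)},212 \right)} + B{\left(163 \right)} = \left(-8 + 212\right) + 20 = 204 + 20 = 224$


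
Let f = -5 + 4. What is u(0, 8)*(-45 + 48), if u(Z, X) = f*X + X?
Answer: 0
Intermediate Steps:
f = -1
u(Z, X) = 0 (u(Z, X) = -X + X = 0)
u(0, 8)*(-45 + 48) = 0*(-45 + 48) = 0*3 = 0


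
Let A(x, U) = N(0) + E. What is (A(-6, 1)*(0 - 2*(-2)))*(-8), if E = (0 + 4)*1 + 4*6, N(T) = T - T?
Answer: -896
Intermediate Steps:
N(T) = 0
E = 28 (E = 4*1 + 24 = 4 + 24 = 28)
A(x, U) = 28 (A(x, U) = 0 + 28 = 28)
(A(-6, 1)*(0 - 2*(-2)))*(-8) = (28*(0 - 2*(-2)))*(-8) = (28*(0 + 4))*(-8) = (28*4)*(-8) = 112*(-8) = -896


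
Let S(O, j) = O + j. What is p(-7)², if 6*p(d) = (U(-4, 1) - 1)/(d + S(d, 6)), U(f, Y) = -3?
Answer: 1/144 ≈ 0.0069444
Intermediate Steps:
p(d) = -2/(3*(6 + 2*d)) (p(d) = ((-3 - 1)/(d + (d + 6)))/6 = (-4/(d + (6 + d)))/6 = (-4/(6 + 2*d))/6 = -2/(3*(6 + 2*d)))
p(-7)² = (-1/(9 + 3*(-7)))² = (-1/(9 - 21))² = (-1/(-12))² = (-1*(-1/12))² = (1/12)² = 1/144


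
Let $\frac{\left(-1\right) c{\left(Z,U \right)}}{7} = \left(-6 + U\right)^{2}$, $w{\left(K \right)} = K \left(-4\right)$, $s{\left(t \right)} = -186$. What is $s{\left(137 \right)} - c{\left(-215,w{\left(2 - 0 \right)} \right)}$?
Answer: $1186$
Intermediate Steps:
$w{\left(K \right)} = - 4 K$
$c{\left(Z,U \right)} = - 7 \left(-6 + U\right)^{2}$
$s{\left(137 \right)} - c{\left(-215,w{\left(2 - 0 \right)} \right)} = -186 - - 7 \left(-6 - 4 \left(2 - 0\right)\right)^{2} = -186 - - 7 \left(-6 - 4 \left(2 + 0\right)\right)^{2} = -186 - - 7 \left(-6 - 8\right)^{2} = -186 - - 7 \left(-14\right)^{2} = -186 - \left(-7\right) 196 = -186 - -1372 = -186 + 1372 = 1186$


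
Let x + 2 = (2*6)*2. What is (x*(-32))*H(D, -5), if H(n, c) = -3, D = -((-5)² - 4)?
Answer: 2112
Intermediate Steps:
D = -21 (D = -(25 - 4) = -1*21 = -21)
x = 22 (x = -2 + (2*6)*2 = -2 + 12*2 = -2 + 24 = 22)
(x*(-32))*H(D, -5) = (22*(-32))*(-3) = -704*(-3) = 2112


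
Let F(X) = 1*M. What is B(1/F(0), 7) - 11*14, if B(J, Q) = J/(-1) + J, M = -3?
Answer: -154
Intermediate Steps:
F(X) = -3 (F(X) = 1*(-3) = -3)
B(J, Q) = 0 (B(J, Q) = J*(-1) + J = -J + J = 0)
B(1/F(0), 7) - 11*14 = 0 - 11*14 = 0 - 154 = -154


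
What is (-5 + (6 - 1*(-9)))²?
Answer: 100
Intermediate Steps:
(-5 + (6 - 1*(-9)))² = (-5 + (6 + 9))² = (-5 + 15)² = 10² = 100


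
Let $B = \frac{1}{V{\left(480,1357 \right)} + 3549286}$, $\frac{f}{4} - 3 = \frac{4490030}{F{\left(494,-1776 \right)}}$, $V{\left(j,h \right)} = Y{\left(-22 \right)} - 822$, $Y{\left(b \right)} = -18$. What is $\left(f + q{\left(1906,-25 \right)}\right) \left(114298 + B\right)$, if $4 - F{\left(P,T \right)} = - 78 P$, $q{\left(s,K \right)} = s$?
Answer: $\frac{4657692463144855089}{17092864382} \approx 2.7249 \cdot 10^{8}$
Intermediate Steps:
$F{\left(P,T \right)} = 4 + 78 P$ ($F{\left(P,T \right)} = 4 - - 78 P = 4 + 78 P$)
$V{\left(j,h \right)} = -840$ ($V{\left(j,h \right)} = -18 - 822 = -840$)
$f = \frac{2302819}{4817}$ ($f = 12 + 4 \frac{4490030}{4 + 78 \cdot 494} = 12 + 4 \frac{4490030}{4 + 38532} = 12 + 4 \cdot \frac{4490030}{38536} = 12 + 4 \cdot 4490030 \cdot \frac{1}{38536} = 12 + 4 \cdot \frac{2245015}{19268} = 12 + \frac{2245015}{4817} = \frac{2302819}{4817} \approx 478.06$)
$B = \frac{1}{3548446}$ ($B = \frac{1}{-840 + 3549286} = \frac{1}{3548446} \approx 2.8181 \cdot 10^{-7}$)
$\left(f + q{\left(1906,-25 \right)}\right) \left(114298 + B\right) = \left(\frac{2302819}{4817} + 1906\right) \left(114298 + \frac{1}{3548446}\right) = \frac{11484021}{4817} \cdot \frac{405580280909}{3548446} = \frac{4657692463144855089}{17092864382}$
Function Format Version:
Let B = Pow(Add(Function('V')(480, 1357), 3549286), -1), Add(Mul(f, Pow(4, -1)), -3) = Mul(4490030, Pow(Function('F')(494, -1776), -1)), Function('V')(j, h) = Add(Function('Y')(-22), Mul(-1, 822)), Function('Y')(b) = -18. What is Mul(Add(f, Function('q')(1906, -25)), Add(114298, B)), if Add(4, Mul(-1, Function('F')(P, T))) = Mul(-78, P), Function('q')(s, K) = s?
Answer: Rational(4657692463144855089, 17092864382) ≈ 2.7249e+8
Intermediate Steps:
Function('F')(P, T) = Add(4, Mul(78, P)) (Function('F')(P, T) = Add(4, Mul(-1, Mul(-78, P))) = Add(4, Mul(78, P)))
Function('V')(j, h) = -840 (Function('V')(j, h) = Add(-18, Mul(-1, 822)) = Add(-18, -822) = -840)
f = Rational(2302819, 4817) (f = Add(12, Mul(4, Mul(4490030, Pow(Add(4, Mul(78, 494)), -1)))) = Add(12, Mul(4, Mul(4490030, Pow(Add(4, 38532), -1)))) = Add(12, Mul(4, Mul(4490030, Pow(38536, -1)))) = Add(12, Mul(4, Mul(4490030, Rational(1, 38536)))) = Add(12, Mul(4, Rational(2245015, 19268))) = Add(12, Rational(2245015, 4817)) = Rational(2302819, 4817) ≈ 478.06)
B = Rational(1, 3548446) (B = Pow(Add(-840, 3549286), -1) = Pow(3548446, -1) = Rational(1, 3548446) ≈ 2.8181e-7)
Mul(Add(f, Function('q')(1906, -25)), Add(114298, B)) = Mul(Add(Rational(2302819, 4817), 1906), Add(114298, Rational(1, 3548446))) = Mul(Rational(11484021, 4817), Rational(405580280909, 3548446)) = Rational(4657692463144855089, 17092864382)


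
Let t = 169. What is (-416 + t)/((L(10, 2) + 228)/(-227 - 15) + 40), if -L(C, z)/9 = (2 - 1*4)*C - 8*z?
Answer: -29887/4564 ≈ -6.5484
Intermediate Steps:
L(C, z) = 18*C + 72*z (L(C, z) = -9*((2 - 1*4)*C - 8*z) = -9*((2 - 4)*C - 8*z) = -9*(-2*C - 8*z) = -9*(-8*z - 2*C) = 18*C + 72*z)
(-416 + t)/((L(10, 2) + 228)/(-227 - 15) + 40) = (-416 + 169)/(((18*10 + 72*2) + 228)/(-227 - 15) + 40) = -247/(((180 + 144) + 228)/(-242) + 40) = -247/((324 + 228)*(-1/242) + 40) = -247/(552*(-1/242) + 40) = -247/(-276/121 + 40) = -247/4564/121 = -247*121/4564 = -29887/4564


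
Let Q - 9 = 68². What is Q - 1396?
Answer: 3237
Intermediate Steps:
Q = 4633 (Q = 9 + 68² = 9 + 4624 = 4633)
Q - 1396 = 4633 - 1396 = 3237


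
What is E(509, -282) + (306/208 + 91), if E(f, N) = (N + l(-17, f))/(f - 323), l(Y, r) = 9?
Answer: 293395/3224 ≈ 91.003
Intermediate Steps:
E(f, N) = (9 + N)/(-323 + f) (E(f, N) = (N + 9)/(f - 323) = (9 + N)/(-323 + f))
E(509, -282) + (306/208 + 91) = (9 - 282)/(-323 + 509) + (306/208 + 91) = -273/186 + (306*(1/208) + 91) = (1/186)*(-273) + (153/104 + 91) = -91/62 + 9617/104 = 293395/3224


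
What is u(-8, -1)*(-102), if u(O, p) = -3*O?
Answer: -2448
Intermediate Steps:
u(-8, -1)*(-102) = -3*(-8)*(-102) = 24*(-102) = -2448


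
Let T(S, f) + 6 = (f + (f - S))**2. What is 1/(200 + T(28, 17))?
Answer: 1/230 ≈ 0.0043478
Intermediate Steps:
T(S, f) = -6 + (-S + 2*f)**2 (T(S, f) = -6 + (f + (f - S))**2 = -6 + (-S + 2*f)**2)
1/(200 + T(28, 17)) = 1/(200 + (-6 + (28 - 2*17)**2)) = 1/(200 + (-6 + (28 - 34)**2)) = 1/(200 + (-6 + (-6)**2)) = 1/(200 + (-6 + 36)) = 1/(200 + 30) = 1/230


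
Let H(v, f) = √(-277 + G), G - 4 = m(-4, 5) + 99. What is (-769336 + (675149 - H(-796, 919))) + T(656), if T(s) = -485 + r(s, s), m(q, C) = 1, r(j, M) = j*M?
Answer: 335664 - I*√173 ≈ 3.3566e+5 - 13.153*I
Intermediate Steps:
r(j, M) = M*j
G = 104 (G = 4 + (1 + 99) = 4 + 100 = 104)
H(v, f) = I*√173 (H(v, f) = √(-277 + 104) = √(-173) = I*√173)
T(s) = -485 + s² (T(s) = -485 + s*s = -485 + s²)
(-769336 + (675149 - H(-796, 919))) + T(656) = (-769336 + (675149 - I*√173)) + (-485 + 656²) = (-769336 + (675149 - I*√173)) + (-485 + 430336) = (-94187 - I*√173) + 429851 = 335664 - I*√173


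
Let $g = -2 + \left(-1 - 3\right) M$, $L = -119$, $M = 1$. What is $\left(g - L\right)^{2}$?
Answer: $12769$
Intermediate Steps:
$g = -6$ ($g = -2 + \left(-1 - 3\right) 1 = -2 - 4 = -6$)
$\left(g - L\right)^{2} = \left(-6 - -119\right)^{2} = \left(-6 + 119\right)^{2} = 113^{2} = 12769$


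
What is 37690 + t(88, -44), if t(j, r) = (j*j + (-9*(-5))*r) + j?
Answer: 43542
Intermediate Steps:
t(j, r) = j + j² + 45*r (t(j, r) = (j² + 45*r) + j = j + j² + 45*r)
37690 + t(88, -44) = 37690 + (88 + 88² + 45*(-44)) = 37690 + (88 + 7744 - 1980) = 37690 + 5852 = 43542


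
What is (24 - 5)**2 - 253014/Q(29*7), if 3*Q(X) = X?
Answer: -685759/203 ≈ -3378.1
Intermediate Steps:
Q(X) = X/3
(24 - 5)**2 - 253014/Q(29*7) = (24 - 5)**2 - 253014/((29*7)/3) = 19**2 - 253014/((1/3)*203) = 361 - 253014/203/3 = 361 - 253014*3/203 = 361 - 759042/203 = -685759/203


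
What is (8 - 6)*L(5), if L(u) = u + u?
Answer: 20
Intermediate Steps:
L(u) = 2*u
(8 - 6)*L(5) = (8 - 6)*(2*5) = 2*10 = 20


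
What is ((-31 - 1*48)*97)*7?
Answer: -53641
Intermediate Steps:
((-31 - 1*48)*97)*7 = ((-31 - 48)*97)*7 = -79*97*7 = -7663*7 = -53641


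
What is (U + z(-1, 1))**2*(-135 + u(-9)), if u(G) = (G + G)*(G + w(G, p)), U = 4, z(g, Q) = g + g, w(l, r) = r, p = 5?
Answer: -252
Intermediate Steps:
z(g, Q) = 2*g
u(G) = 2*G*(5 + G) (u(G) = (G + G)*(G + 5) = (2*G)*(5 + G) = 2*G*(5 + G))
(U + z(-1, 1))**2*(-135 + u(-9)) = (4 + 2*(-1))**2*(-135 + 2*(-9)*(5 - 9)) = (4 - 2)**2*(-135 + 2*(-9)*(-4)) = 2**2*(-135 + 72) = 4*(-63) = -252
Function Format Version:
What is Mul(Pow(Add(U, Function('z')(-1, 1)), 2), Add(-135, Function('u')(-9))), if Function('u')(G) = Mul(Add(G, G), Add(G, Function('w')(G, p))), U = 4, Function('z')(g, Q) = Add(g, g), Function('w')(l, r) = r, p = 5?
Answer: -252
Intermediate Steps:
Function('z')(g, Q) = Mul(2, g)
Function('u')(G) = Mul(2, G, Add(5, G)) (Function('u')(G) = Mul(Add(G, G), Add(G, 5)) = Mul(Mul(2, G), Add(5, G)) = Mul(2, G, Add(5, G)))
Mul(Pow(Add(U, Function('z')(-1, 1)), 2), Add(-135, Function('u')(-9))) = Mul(Pow(Add(4, Mul(2, -1)), 2), Add(-135, Mul(2, -9, Add(5, -9)))) = Mul(Pow(Add(4, -2), 2), Add(-135, Mul(2, -9, -4))) = Mul(Pow(2, 2), Add(-135, 72)) = Mul(4, -63) = -252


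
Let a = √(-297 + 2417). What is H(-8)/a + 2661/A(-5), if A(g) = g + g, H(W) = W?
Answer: -2661/10 - 2*√530/265 ≈ -266.27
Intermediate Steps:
a = 2*√530 (a = √2120 = 2*√530 ≈ 46.043)
A(g) = 2*g
H(-8)/a + 2661/A(-5) = -8*√530/1060 + 2661/((2*(-5))) = -2*√530/265 + 2661/(-10) = -2*√530/265 + 2661*(-⅒) = -2*√530/265 - 2661/10 = -2661/10 - 2*√530/265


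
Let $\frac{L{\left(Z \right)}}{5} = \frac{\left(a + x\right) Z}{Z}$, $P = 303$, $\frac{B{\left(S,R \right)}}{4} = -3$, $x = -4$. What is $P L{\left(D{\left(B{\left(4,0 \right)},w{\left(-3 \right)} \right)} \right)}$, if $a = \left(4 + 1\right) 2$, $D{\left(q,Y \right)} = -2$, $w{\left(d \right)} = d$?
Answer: $9090$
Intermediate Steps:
$B{\left(S,R \right)} = -12$ ($B{\left(S,R \right)} = 4 \left(-3\right) = -12$)
$a = 10$ ($a = 5 \cdot 2 = 10$)
$L{\left(Z \right)} = 30$ ($L{\left(Z \right)} = 5 \frac{\left(10 - 4\right) Z}{Z} = 5 \frac{6 Z}{Z} = 5 \cdot 6 = 30$)
$P L{\left(D{\left(B{\left(4,0 \right)},w{\left(-3 \right)} \right)} \right)} = 303 \cdot 30 = 9090$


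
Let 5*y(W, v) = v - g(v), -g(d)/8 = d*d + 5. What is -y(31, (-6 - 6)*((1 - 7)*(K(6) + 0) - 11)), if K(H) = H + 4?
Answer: -5808124/5 ≈ -1.1616e+6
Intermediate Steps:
K(H) = 4 + H
g(d) = -40 - 8*d**2 (g(d) = -8*(d*d + 5) = -8*(d**2 + 5) = -8*(5 + d**2) = -40 - 8*d**2)
y(W, v) = 8 + v/5 + 8*v**2/5 (y(W, v) = (v - (-40 - 8*v**2))/5 = (v + (40 + 8*v**2))/5 = (40 + v + 8*v**2)/5 = 8 + v/5 + 8*v**2/5)
-y(31, (-6 - 6)*((1 - 7)*(K(6) + 0) - 11)) = -(8 + ((-6 - 6)*((1 - 7)*((4 + 6) + 0) - 11))/5 + 8*((-6 - 6)*((1 - 7)*((4 + 6) + 0) - 11))**2/5) = -(8 + (-12*(-6*(10 + 0) - 11))/5 + 8*(-12*(-6*(10 + 0) - 11))**2/5) = -(8 + (-12*(-6*10 - 11))/5 + 8*(-12*(-6*10 - 11))**2/5) = -(8 + (-12*(-60 - 11))/5 + 8*(-12*(-60 - 11))**2/5) = -(8 + (-12*(-71))/5 + 8*(-12*(-71))**2/5) = -(8 + (1/5)*852 + (8/5)*852**2) = -(8 + 852/5 + (8/5)*725904) = -(8 + 852/5 + 5807232/5) = -1*5808124/5 = -5808124/5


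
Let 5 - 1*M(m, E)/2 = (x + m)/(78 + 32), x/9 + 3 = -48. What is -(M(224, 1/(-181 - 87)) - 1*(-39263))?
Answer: -432050/11 ≈ -39277.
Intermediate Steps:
x = -459 (x = -27 + 9*(-48) = -27 - 432 = -459)
M(m, E) = 1009/55 - m/55 (M(m, E) = 10 - 2*(-459 + m)/(78 + 32) = 10 - 2*(-459 + m)/110 = 10 - 2*(-459/110 + m/110) = 10 + (459/55 - m/55) = 1009/55 - m/55)
-(M(224, 1/(-181 - 87)) - 1*(-39263)) = -((1009/55 - 1/55*224) - 1*(-39263)) = -((1009/55 - 224/55) + 39263) = -(157/11 + 39263) = -1*432050/11 = -432050/11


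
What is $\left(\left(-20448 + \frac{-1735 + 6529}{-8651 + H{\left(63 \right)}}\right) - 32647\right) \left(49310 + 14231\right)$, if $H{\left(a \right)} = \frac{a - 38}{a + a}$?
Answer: $- \frac{3677384995819199}{1090001} \approx -3.3737 \cdot 10^{9}$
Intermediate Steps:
$H{\left(a \right)} = \frac{-38 + a}{2 a}$
$\left(\left(-20448 + \frac{-1735 + 6529}{-8651 + H{\left(63 \right)}}\right) - 32647\right) \left(49310 + 14231\right) = \left(\left(-20448 + \frac{-1735 + 6529}{-8651 + \frac{-38 + 63}{2 \cdot 63}}\right) - 32647\right) \left(49310 + 14231\right) = \left(\left(-20448 + \frac{4794}{-8651 + \frac{1}{2} \cdot \frac{1}{63} \cdot 25}\right) - 32647\right) 63541 = \left(\left(-20448 + \frac{4794}{-8651 + \frac{25}{126}}\right) - 32647\right) 63541 = \left(\left(-20448 + \frac{4794}{- \frac{1090001}{126}}\right) - 32647\right) 63541 = \left(\left(-20448 + 4794 \left(- \frac{126}{1090001}\right)\right) - 32647\right) 63541 = \left(\left(-20448 - \frac{604044}{1090001}\right) - 32647\right) 63541 = \left(- \frac{22288944492}{1090001} - 32647\right) 63541 = \left(- \frac{57874207139}{1090001}\right) 63541 = - \frac{3677384995819199}{1090001}$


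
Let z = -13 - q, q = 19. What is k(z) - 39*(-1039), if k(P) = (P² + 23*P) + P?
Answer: 40777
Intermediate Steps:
z = -32 (z = -13 - 1*19 = -13 - 19 = -32)
k(P) = P² + 24*P
k(z) - 39*(-1039) = -32*(24 - 32) - 39*(-1039) = -32*(-8) + 40521 = 256 + 40521 = 40777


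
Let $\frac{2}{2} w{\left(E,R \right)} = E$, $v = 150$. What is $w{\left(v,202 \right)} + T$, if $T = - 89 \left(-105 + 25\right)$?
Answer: $7270$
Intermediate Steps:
$w{\left(E,R \right)} = E$
$T = 7120$ ($T = \left(-89\right) \left(-80\right) = 7120$)
$w{\left(v,202 \right)} + T = 150 + 7120 = 7270$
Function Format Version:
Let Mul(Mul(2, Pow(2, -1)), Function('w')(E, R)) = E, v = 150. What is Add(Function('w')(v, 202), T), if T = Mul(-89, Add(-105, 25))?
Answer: 7270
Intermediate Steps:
Function('w')(E, R) = E
T = 7120 (T = Mul(-89, -80) = 7120)
Add(Function('w')(v, 202), T) = Add(150, 7120) = 7270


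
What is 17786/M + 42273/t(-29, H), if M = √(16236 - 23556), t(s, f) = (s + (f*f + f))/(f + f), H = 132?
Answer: 11160072/17527 - 8893*I*√1830/1830 ≈ 636.74 - 207.88*I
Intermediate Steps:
t(s, f) = (f + s + f²)/(2*f) (t(s, f) = (s + (f² + f))/((2*f)) = (s + (f + f²))*(1/(2*f)) = (f + s + f²)*(1/(2*f)) = (f + s + f²)/(2*f))
M = 2*I*√1830 (M = √(-7320) = 2*I*√1830 ≈ 85.557*I)
17786/M + 42273/t(-29, H) = 17786/((2*I*√1830)) + 42273/(((½)*(-29 + 132*(1 + 132))/132)) = 17786*(-I*√1830/3660) + 42273/(((½)*(1/132)*(-29 + 132*133))) = -8893*I*√1830/1830 + 42273/(((½)*(1/132)*(-29 + 17556))) = -8893*I*√1830/1830 + 42273/(((½)*(1/132)*17527)) = -8893*I*√1830/1830 + 42273/(17527/264) = -8893*I*√1830/1830 + 42273*(264/17527) = -8893*I*√1830/1830 + 11160072/17527 = 11160072/17527 - 8893*I*√1830/1830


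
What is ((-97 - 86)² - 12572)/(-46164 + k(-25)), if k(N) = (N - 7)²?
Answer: -20917/45140 ≈ -0.46338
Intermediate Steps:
k(N) = (-7 + N)²
((-97 - 86)² - 12572)/(-46164 + k(-25)) = ((-97 - 86)² - 12572)/(-46164 + (-7 - 25)²) = ((-183)² - 12572)/(-46164 + (-32)²) = (33489 - 12572)/(-46164 + 1024) = 20917/(-45140) = 20917*(-1/45140) = -20917/45140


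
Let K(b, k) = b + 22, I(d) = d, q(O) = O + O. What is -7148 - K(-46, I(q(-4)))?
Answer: -7124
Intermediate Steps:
q(O) = 2*O
K(b, k) = 22 + b
-7148 - K(-46, I(q(-4))) = -7148 - (22 - 46) = -7148 - 1*(-24) = -7148 + 24 = -7124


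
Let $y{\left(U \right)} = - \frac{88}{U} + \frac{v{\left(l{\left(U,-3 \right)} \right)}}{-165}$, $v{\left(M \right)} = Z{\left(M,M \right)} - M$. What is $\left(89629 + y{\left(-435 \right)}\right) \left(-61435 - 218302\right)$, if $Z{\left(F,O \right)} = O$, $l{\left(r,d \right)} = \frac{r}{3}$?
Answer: $- \frac{10906582811111}{435} \approx -2.5073 \cdot 10^{10}$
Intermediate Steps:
$l{\left(r,d \right)} = \frac{r}{3}$ ($l{\left(r,d \right)} = r \frac{1}{3} = \frac{r}{3}$)
$v{\left(M \right)} = 0$ ($v{\left(M \right)} = M - M = 0$)
$y{\left(U \right)} = - \frac{88}{U}$ ($y{\left(U \right)} = - \frac{88}{U} + \frac{0}{-165} = - \frac{88}{U} + 0 \left(- \frac{1}{165}\right) = - \frac{88}{U} + 0 = - \frac{88}{U}$)
$\left(89629 + y{\left(-435 \right)}\right) \left(-61435 - 218302\right) = \left(89629 - \frac{88}{-435}\right) \left(-61435 - 218302\right) = \left(89629 - - \frac{88}{435}\right) \left(-279737\right) = \left(89629 + \frac{88}{435}\right) \left(-279737\right) = \frac{38988703}{435} \left(-279737\right) = - \frac{10906582811111}{435}$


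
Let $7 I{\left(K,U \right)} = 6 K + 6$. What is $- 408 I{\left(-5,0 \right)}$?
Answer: $\frac{9792}{7} \approx 1398.9$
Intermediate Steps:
$I{\left(K,U \right)} = \frac{6}{7} + \frac{6 K}{7}$ ($I{\left(K,U \right)} = \frac{6 K + 6}{7} = \frac{6 + 6 K}{7} = \frac{6}{7} + \frac{6 K}{7}$)
$- 408 I{\left(-5,0 \right)} = - 408 \left(\frac{6}{7} + \frac{6}{7} \left(-5\right)\right) = - 408 \left(\frac{6}{7} - \frac{30}{7}\right) = \left(-408\right) \left(- \frac{24}{7}\right) = \frac{9792}{7}$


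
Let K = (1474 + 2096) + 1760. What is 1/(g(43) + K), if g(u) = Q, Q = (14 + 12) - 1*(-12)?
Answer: 1/5368 ≈ 0.00018629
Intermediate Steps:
K = 5330 (K = 3570 + 1760 = 5330)
Q = 38 (Q = 26 + 12 = 38)
g(u) = 38
1/(g(43) + K) = 1/(38 + 5330) = 1/5368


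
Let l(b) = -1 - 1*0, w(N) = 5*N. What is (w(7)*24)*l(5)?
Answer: -840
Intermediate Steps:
l(b) = -1 (l(b) = -1 + 0 = -1)
(w(7)*24)*l(5) = ((5*7)*24)*(-1) = (35*24)*(-1) = 840*(-1) = -840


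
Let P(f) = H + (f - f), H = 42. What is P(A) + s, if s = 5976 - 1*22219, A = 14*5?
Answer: -16201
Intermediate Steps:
A = 70
s = -16243 (s = 5976 - 22219 = -16243)
P(f) = 42 (P(f) = 42 + (f - f) = 42 + 0 = 42)
P(A) + s = 42 - 16243 = -16201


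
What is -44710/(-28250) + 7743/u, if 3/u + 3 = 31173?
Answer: 227270604721/2825 ≈ 8.0450e+7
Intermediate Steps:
u = 1/10390 (u = 3/(-3 + 31173) = 3/31170 = 3*(1/31170) = 1/10390 ≈ 9.6246e-5)
-44710/(-28250) + 7743/u = -44710/(-28250) + 7743/(1/10390) = -44710*(-1/28250) + 7743*10390 = 4471/2825 + 80449770 = 227270604721/2825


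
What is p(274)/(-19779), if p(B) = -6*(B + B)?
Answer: 1096/6593 ≈ 0.16624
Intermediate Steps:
p(B) = -12*B
p(274)/(-19779) = -12*274/(-19779) = -3288*(-1/19779) = 1096/6593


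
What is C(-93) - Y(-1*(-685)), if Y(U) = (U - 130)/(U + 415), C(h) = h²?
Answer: 1902669/220 ≈ 8648.5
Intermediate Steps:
Y(U) = (-130 + U)/(415 + U)
C(-93) - Y(-1*(-685)) = (-93)² - (-130 - 1*(-685))/(415 - 1*(-685)) = 8649 - (-130 + 685)/(415 + 685) = 8649 - 555/1100 = 8649 - 1*111/220 = 8649 - 111/220 = 1902669/220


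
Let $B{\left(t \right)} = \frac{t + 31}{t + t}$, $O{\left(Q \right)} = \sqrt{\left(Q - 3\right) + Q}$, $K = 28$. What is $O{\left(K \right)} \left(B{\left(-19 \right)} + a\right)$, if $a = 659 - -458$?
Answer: $\frac{21217 \sqrt{53}}{19} \approx 8129.6$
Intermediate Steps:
$a = 1117$ ($a = 659 + 458 = 1117$)
$O{\left(Q \right)} = \sqrt{-3 + 2 Q}$ ($O{\left(Q \right)} = \sqrt{\left(-3 + Q\right) + Q} = \sqrt{-3 + 2 Q}$)
$B{\left(t \right)} = \frac{31 + t}{2 t}$
$O{\left(K \right)} \left(B{\left(-19 \right)} + a\right) = \sqrt{-3 + 2 \cdot 28} \left(\frac{31 - 19}{2 \left(-19\right)} + 1117\right) = \sqrt{-3 + 56} \left(\frac{1}{2} \left(- \frac{1}{19}\right) 12 + 1117\right) = \sqrt{53} \left(- \frac{6}{19} + 1117\right) = \sqrt{53} \cdot \frac{21217}{19} = \frac{21217 \sqrt{53}}{19}$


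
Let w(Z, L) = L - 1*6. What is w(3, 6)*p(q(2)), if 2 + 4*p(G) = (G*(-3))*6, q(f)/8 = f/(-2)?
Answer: 0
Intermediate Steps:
w(Z, L) = -6 + L (w(Z, L) = L - 6 = -6 + L)
q(f) = -4*f (q(f) = 8*(f/(-2)) = 8*(f*(-½)) = 8*(-f/2) = -4*f)
p(G) = -½ - 9*G/2 (p(G) = -½ + ((G*(-3))*6)/4 = -½ + (-3*G*6)/4 = -½ + (-18*G)/4 = -½ - 9*G/2)
w(3, 6)*p(q(2)) = (-6 + 6)*(-½ - (-18)*2) = 0*(-½ - 9/2*(-8)) = 0*(-½ + 36) = 0*(71/2) = 0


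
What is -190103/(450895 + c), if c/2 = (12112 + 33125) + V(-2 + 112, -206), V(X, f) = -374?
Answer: -190103/540621 ≈ -0.35164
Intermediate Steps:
c = 89726 (c = 2*((12112 + 33125) - 374) = 2*(45237 - 374) = 2*44863 = 89726)
-190103/(450895 + c) = -190103/(450895 + 89726) = -190103/540621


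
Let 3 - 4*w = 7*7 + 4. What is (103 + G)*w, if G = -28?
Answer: -1875/2 ≈ -937.50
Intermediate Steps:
w = -25/2 (w = 3/4 - (7*7 + 4)/4 = 3/4 - (49 + 4)/4 = 3/4 - 1/4*53 = 3/4 - 53/4 = -25/2 ≈ -12.500)
(103 + G)*w = (103 - 28)*(-25/2) = 75*(-25/2) = -1875/2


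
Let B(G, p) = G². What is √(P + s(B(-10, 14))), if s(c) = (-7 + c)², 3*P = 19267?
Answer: √135642/3 ≈ 122.77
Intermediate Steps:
P = 19267/3 (P = (⅓)*19267 = 19267/3 ≈ 6422.3)
√(P + s(B(-10, 14))) = √(19267/3 + (-7 + (-10)²)²) = √(19267/3 + (-7 + 100)²) = √(19267/3 + 93²) = √(19267/3 + 8649) = √(45214/3) = √135642/3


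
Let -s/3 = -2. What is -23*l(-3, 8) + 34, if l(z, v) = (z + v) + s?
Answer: -219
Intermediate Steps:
s = 6 (s = -3*(-2) = 6)
l(z, v) = 6 + v + z (l(z, v) = (z + v) + 6 = (v + z) + 6 = 6 + v + z)
-23*l(-3, 8) + 34 = -23*(6 + 8 - 3) + 34 = -23*11 + 34 = -253 + 34 = -219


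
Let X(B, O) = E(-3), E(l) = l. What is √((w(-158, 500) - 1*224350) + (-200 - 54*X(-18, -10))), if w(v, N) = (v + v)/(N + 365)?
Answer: 8*I*√2623327885/865 ≈ 473.7*I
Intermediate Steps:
w(v, N) = 2*v/(365 + N) (w(v, N) = (2*v)/(365 + N) = 2*v/(365 + N))
X(B, O) = -3
√((w(-158, 500) - 1*224350) + (-200 - 54*X(-18, -10))) = √((2*(-158)/(365 + 500) - 1*224350) + (-200 - 54*(-3))) = √((2*(-158)/865 - 224350) + (-200 + 162)) = √((2*(-158)*(1/865) - 224350) - 38) = √((-316/865 - 224350) - 38) = √(-194063066/865 - 38) = √(-194095936/865) = 8*I*√2623327885/865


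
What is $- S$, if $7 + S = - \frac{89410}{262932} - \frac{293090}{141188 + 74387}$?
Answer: $\frac{49310826193}{5668156590} \approx 8.6996$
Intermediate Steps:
$S = - \frac{49310826193}{5668156590}$ ($S = -7 - \left(\frac{44705}{131466} + \frac{293090}{141188 + 74387}\right) = -7 - \left(\frac{44705}{131466} + \frac{293090}{215575}\right) = -7 - \frac{9633730063}{5668156590} = - \frac{49310826193}{5668156590} \approx -8.6996$)
$- S = \left(-1\right) \left(- \frac{49310826193}{5668156590}\right) = \frac{49310826193}{5668156590}$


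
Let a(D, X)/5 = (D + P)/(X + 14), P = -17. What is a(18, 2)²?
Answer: 25/256 ≈ 0.097656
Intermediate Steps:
a(D, X) = 5*(-17 + D)/(14 + X) (a(D, X) = 5*((D - 17)/(X + 14)) = 5*((-17 + D)/(14 + X)) = 5*(-17 + D)/(14 + X))
a(18, 2)² = (5*(-17 + 18)/(14 + 2))² = (5*1/16)² = (5*(1/16)*1)² = (5/16)² = 25/256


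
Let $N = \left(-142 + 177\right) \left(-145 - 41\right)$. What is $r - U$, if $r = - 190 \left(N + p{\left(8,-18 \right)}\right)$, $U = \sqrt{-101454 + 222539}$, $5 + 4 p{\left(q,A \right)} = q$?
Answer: $\frac{2473515}{2} - \sqrt{121085} \approx 1.2364 \cdot 10^{6}$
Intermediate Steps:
$p{\left(q,A \right)} = - \frac{5}{4} + \frac{q}{4}$
$N = -6510$ ($N = 35 \left(-186\right) = -6510$)
$U = \sqrt{121085} \approx 347.97$
$r = \frac{2473515}{2}$ ($r = - 190 \left(-6510 + \left(- \frac{5}{4} + \frac{1}{4} \cdot 8\right)\right) = - 190 \left(-6510 + \left(- \frac{5}{4} + 2\right)\right) = - 190 \left(-6510 + \frac{3}{4}\right) = \left(-190\right) \left(- \frac{26037}{4}\right) = \frac{2473515}{2} \approx 1.2368 \cdot 10^{6}$)
$r - U = \frac{2473515}{2} - \sqrt{121085}$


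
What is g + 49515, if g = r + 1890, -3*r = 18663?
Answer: 45184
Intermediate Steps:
r = -6221 (r = -1/3*18663 = -6221)
g = -4331 (g = -6221 + 1890 = -4331)
g + 49515 = -4331 + 49515 = 45184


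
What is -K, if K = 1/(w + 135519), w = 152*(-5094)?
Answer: 1/638769 ≈ 1.5655e-6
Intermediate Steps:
w = -774288
K = -1/638769 (K = 1/(-774288 + 135519) = 1/(-638769) = -1/638769 ≈ -1.5655e-6)
-K = -1*(-1/638769) = 1/638769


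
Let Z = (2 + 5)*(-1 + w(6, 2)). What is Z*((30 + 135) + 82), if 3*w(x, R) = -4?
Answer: -12103/3 ≈ -4034.3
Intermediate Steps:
w(x, R) = -4/3 (w(x, R) = (⅓)*(-4) = -4/3)
Z = -49/3 (Z = (2 + 5)*(-1 - 4/3) = 7*(-7/3) = -49/3 ≈ -16.333)
Z*((30 + 135) + 82) = -49*((30 + 135) + 82)/3 = -49*(165 + 82)/3 = -49/3*247 = -12103/3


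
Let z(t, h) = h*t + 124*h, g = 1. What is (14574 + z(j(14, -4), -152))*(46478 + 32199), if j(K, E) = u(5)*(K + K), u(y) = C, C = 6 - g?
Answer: -2010512058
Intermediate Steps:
C = 5 (C = 6 - 1*1 = 6 - 1 = 5)
u(y) = 5
j(K, E) = 10*K (j(K, E) = 5*(K + K) = 5*(2*K) = 10*K)
z(t, h) = 124*h + h*t
(14574 + z(j(14, -4), -152))*(46478 + 32199) = (14574 - 152*(124 + 10*14))*(46478 + 32199) = (14574 - 152*(124 + 140))*78677 = (14574 - 152*264)*78677 = (14574 - 40128)*78677 = -25554*78677 = -2010512058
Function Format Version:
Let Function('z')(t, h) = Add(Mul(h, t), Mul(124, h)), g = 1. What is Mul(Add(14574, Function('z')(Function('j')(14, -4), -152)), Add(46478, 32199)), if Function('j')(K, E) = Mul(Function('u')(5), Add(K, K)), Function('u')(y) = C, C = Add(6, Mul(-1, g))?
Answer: -2010512058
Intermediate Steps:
C = 5 (C = Add(6, Mul(-1, 1)) = Add(6, -1) = 5)
Function('u')(y) = 5
Function('j')(K, E) = Mul(10, K) (Function('j')(K, E) = Mul(5, Add(K, K)) = Mul(5, Mul(2, K)) = Mul(10, K))
Function('z')(t, h) = Add(Mul(124, h), Mul(h, t))
Mul(Add(14574, Function('z')(Function('j')(14, -4), -152)), Add(46478, 32199)) = Mul(Add(14574, Mul(-152, Add(124, Mul(10, 14)))), Add(46478, 32199)) = Mul(Add(14574, Mul(-152, Add(124, 140))), 78677) = Mul(Add(14574, Mul(-152, 264)), 78677) = Mul(Add(14574, -40128), 78677) = Mul(-25554, 78677) = -2010512058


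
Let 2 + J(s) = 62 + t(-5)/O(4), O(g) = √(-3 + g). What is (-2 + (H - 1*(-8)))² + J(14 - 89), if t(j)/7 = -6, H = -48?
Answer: 1782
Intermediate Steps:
t(j) = -42 (t(j) = 7*(-6) = -42)
J(s) = 18 (J(s) = -2 + (62 - 42/√(-3 + 4)) = -2 + (62 - 42/(√1)) = -2 + (62 - 42/1) = -2 + (62 - 42*1) = -2 + (62 - 42) = -2 + 20 = 18)
(-2 + (H - 1*(-8)))² + J(14 - 89) = (-2 + (-48 - 1*(-8)))² + 18 = (-2 + (-48 + 8))² + 18 = (-2 - 40)² + 18 = (-42)² + 18 = 1764 + 18 = 1782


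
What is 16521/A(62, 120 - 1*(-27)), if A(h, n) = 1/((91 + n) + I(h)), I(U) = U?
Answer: 4956300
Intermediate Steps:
A(h, n) = 1/(91 + h + n) (A(h, n) = 1/((91 + n) + h) = 1/(91 + h + n))
16521/A(62, 120 - 1*(-27)) = 16521/(1/(91 + 62 + (120 - 1*(-27)))) = 16521/(1/(91 + 62 + (120 + 27))) = 16521/(1/(91 + 62 + 147)) = 16521/(1/300) = 16521*300 = 4956300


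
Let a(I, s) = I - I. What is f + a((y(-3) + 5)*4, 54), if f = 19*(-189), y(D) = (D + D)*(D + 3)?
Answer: -3591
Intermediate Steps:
y(D) = 2*D*(3 + D) (y(D) = (2*D)*(3 + D) = 2*D*(3 + D))
f = -3591
a(I, s) = 0
f + a((y(-3) + 5)*4, 54) = -3591 + 0 = -3591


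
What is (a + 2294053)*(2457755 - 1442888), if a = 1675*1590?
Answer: 5031003223701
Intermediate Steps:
a = 2663250
(a + 2294053)*(2457755 - 1442888) = (2663250 + 2294053)*(2457755 - 1442888) = 4957303*1014867 = 5031003223701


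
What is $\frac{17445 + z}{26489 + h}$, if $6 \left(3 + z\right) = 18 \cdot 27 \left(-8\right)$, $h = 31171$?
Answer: $\frac{2799}{9610} \approx 0.29126$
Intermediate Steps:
$z = -651$ ($z = -3 + \frac{18 \cdot 27 \left(-8\right)}{6} = -3 + \frac{486 \left(-8\right)}{6} = -3 + \frac{1}{6} \left(-3888\right) = -3 - 648 = -651$)
$\frac{17445 + z}{26489 + h} = \frac{17445 - 651}{26489 + 31171} = \frac{16794}{57660} = 16794 \cdot \frac{1}{57660} = \frac{2799}{9610}$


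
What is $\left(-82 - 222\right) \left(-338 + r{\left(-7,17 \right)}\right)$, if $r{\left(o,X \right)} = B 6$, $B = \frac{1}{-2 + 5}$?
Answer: $102144$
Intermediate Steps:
$B = \frac{1}{3} \approx 0.33333$
$r{\left(o,X \right)} = 2$ ($r{\left(o,X \right)} = \frac{1}{3} \cdot 6 = 2$)
$\left(-82 - 222\right) \left(-338 + r{\left(-7,17 \right)}\right) = \left(-82 - 222\right) \left(-338 + 2\right) = \left(-304\right) \left(-336\right) = 102144$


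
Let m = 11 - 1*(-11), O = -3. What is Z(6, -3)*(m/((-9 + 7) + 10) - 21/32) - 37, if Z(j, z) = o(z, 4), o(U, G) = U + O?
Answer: -793/16 ≈ -49.563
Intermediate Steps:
o(U, G) = -3 + U (o(U, G) = U - 3 = -3 + U)
Z(j, z) = -3 + z
m = 22 (m = 11 + 11 = 22)
Z(6, -3)*(m/((-9 + 7) + 10) - 21/32) - 37 = (-3 - 3)*(22/((-9 + 7) + 10) - 21/32) - 37 = -6*(22/(-2 + 10) - 21*1/32) - 37 = -6*(22/8 - 21/32) - 37 = -6*(22*(1/8) - 21/32) - 37 = -6*(11/4 - 21/32) - 37 = -6*67/32 - 37 = -201/16 - 37 = -793/16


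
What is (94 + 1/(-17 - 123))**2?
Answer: 173159281/19600 ≈ 8834.7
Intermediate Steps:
(94 + 1/(-17 - 123))**2 = (94 + 1/(-140))**2 = (94 - 1/140)**2 = (13159/140)**2 = 173159281/19600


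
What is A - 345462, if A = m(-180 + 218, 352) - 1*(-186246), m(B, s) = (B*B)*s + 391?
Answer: 349463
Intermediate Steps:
m(B, s) = 391 + s*B**2 (m(B, s) = B**2*s + 391 = s*B**2 + 391 = 391 + s*B**2)
A = 694925 (A = (391 + 352*(-180 + 218)**2) - 1*(-186246) = (391 + 352*38**2) + 186246 = (391 + 352*1444) + 186246 = (391 + 508288) + 186246 = 508679 + 186246 = 694925)
A - 345462 = 694925 - 345462 = 349463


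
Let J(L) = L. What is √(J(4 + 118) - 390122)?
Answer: 100*I*√39 ≈ 624.5*I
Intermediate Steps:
√(J(4 + 118) - 390122) = √((4 + 118) - 390122) = √(122 - 390122) = √(-390000) = 100*I*√39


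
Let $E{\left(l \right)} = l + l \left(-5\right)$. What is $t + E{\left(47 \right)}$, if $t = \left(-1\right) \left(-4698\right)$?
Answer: $4510$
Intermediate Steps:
$t = 4698$
$E{\left(l \right)} = - 4 l$ ($E{\left(l \right)} = l - 5 l = - 4 l$)
$t + E{\left(47 \right)} = 4698 - 188 = 4510$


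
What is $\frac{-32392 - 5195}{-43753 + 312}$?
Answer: $\frac{37587}{43441} \approx 0.86524$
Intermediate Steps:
$\frac{-32392 - 5195}{-43753 + 312} = - \frac{37587}{-43441} = \left(-37587\right) \left(- \frac{1}{43441}\right) = \frac{37587}{43441}$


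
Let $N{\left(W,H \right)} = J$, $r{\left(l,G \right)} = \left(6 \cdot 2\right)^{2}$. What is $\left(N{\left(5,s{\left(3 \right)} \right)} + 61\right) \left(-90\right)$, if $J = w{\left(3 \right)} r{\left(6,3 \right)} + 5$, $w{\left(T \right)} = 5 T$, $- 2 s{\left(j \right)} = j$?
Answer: $-200340$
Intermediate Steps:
$s{\left(j \right)} = - \frac{j}{2}$
$r{\left(l,G \right)} = 144$ ($r{\left(l,G \right)} = 12^{2} = 144$)
$J = 2165$ ($J = 5 \cdot 3 \cdot 144 + 5 = 15 \cdot 144 + 5 = 2160 + 5 = 2165$)
$N{\left(W,H \right)} = 2165$
$\left(N{\left(5,s{\left(3 \right)} \right)} + 61\right) \left(-90\right) = \left(2165 + 61\right) \left(-90\right) = 2226 \left(-90\right) = -200340$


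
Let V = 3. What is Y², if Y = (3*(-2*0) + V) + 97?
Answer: 10000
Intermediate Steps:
Y = 100 (Y = (3*(-2*0) + 3) + 97 = (3*0 + 3) + 97 = (0 + 3) + 97 = 3 + 97 = 100)
Y² = 100² = 10000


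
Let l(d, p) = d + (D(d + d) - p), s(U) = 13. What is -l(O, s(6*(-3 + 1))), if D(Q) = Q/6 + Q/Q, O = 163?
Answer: -616/3 ≈ -205.33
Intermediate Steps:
D(Q) = 1 + Q/6 (D(Q) = Q*(⅙) + 1 = Q/6 + 1 = 1 + Q/6)
l(d, p) = 1 - p + 4*d/3 (l(d, p) = d + ((1 + (d + d)/6) - p) = d + ((1 + (2*d)/6) - p) = d + ((1 + d/3) - p) = d + (1 - p + d/3) = 1 - p + 4*d/3)
-l(O, s(6*(-3 + 1))) = -(1 - 1*13 + (4/3)*163) = -(1 - 13 + 652/3) = -1*616/3 = -616/3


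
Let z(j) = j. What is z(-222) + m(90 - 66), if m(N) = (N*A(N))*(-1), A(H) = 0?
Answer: -222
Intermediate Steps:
m(N) = 0 (m(N) = (N*0)*(-1) = 0*(-1) = 0)
z(-222) + m(90 - 66) = -222 + 0 = -222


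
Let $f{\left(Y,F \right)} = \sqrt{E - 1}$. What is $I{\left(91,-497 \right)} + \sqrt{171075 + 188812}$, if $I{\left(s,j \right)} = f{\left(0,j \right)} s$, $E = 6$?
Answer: $\sqrt{359887} + 91 \sqrt{5} \approx 803.39$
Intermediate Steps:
$f{\left(Y,F \right)} = \sqrt{5}$ ($f{\left(Y,F \right)} = \sqrt{6 - 1} = \sqrt{5}$)
$I{\left(s,j \right)} = s \sqrt{5}$ ($I{\left(s,j \right)} = \sqrt{5} s = s \sqrt{5}$)
$I{\left(91,-497 \right)} + \sqrt{171075 + 188812} = 91 \sqrt{5} + \sqrt{171075 + 188812} = 91 \sqrt{5} + \sqrt{359887} = \sqrt{359887} + 91 \sqrt{5}$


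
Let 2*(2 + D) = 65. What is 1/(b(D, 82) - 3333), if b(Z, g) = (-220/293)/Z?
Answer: -17873/59571149 ≈ -0.00030003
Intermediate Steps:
D = 61/2 (D = -2 + (1/2)*65 = -2 + 65/2 = 61/2 ≈ 30.500)
b(Z, g) = -220/(293*Z) (b(Z, g) = (-220*1/293)/Z = -220/(293*Z))
1/(b(D, 82) - 3333) = 1/(-220/(293*61/2) - 3333) = 1/(-220/293*2/61 - 3333) = 1/(-440/17873 - 3333) = 1/(-59571149/17873) = -17873/59571149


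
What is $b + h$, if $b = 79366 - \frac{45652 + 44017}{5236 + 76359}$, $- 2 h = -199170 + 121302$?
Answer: $\frac{9652598831}{81595} \approx 1.183 \cdot 10^{5}$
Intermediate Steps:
$h = 38934$ ($h = - \frac{-199170 + 121302}{2} = \left(- \frac{1}{2}\right) \left(-77868\right) = 38934$)
$b = \frac{6475779101}{81595}$ ($b = 79366 - \frac{89669}{81595} = \frac{6475779101}{81595} \approx 79365.0$)
$b + h = \frac{6475779101}{81595} + 38934 = \frac{9652598831}{81595}$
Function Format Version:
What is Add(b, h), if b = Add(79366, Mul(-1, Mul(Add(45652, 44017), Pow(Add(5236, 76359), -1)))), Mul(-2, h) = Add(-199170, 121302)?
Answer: Rational(9652598831, 81595) ≈ 1.1830e+5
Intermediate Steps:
h = 38934 (h = Mul(Rational(-1, 2), Add(-199170, 121302)) = Mul(Rational(-1, 2), -77868) = 38934)
b = Rational(6475779101, 81595) (b = Add(79366, Mul(-1, Mul(89669, Pow(81595, -1)))) = Add(79366, Mul(-1, Mul(89669, Rational(1, 81595)))) = Add(79366, Mul(-1, Rational(89669, 81595))) = Add(79366, Rational(-89669, 81595)) = Rational(6475779101, 81595) ≈ 79365.)
Add(b, h) = Add(Rational(6475779101, 81595), 38934) = Rational(9652598831, 81595)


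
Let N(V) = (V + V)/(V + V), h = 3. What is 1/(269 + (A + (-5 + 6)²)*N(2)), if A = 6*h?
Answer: 1/288 ≈ 0.0034722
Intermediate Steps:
N(V) = 1 (N(V) = (2*V)/((2*V)) = (2*V)*(1/(2*V)) = 1)
A = 18 (A = 6*3 = 18)
1/(269 + (A + (-5 + 6)²)*N(2)) = 1/(269 + (18 + (-5 + 6)²)*1) = 1/(269 + (18 + 1²)*1) = 1/(269 + (18 + 1)*1) = 1/(269 + 19*1) = 1/(269 + 19) = 1/288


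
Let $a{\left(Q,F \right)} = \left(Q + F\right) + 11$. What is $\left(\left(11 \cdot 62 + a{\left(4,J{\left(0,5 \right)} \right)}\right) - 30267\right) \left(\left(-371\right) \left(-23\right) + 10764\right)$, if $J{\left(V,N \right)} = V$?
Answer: $-570612290$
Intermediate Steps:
$a{\left(Q,F \right)} = 11 + F + Q$ ($a{\left(Q,F \right)} = \left(F + Q\right) + 11 = 11 + F + Q$)
$\left(\left(11 \cdot 62 + a{\left(4,J{\left(0,5 \right)} \right)}\right) - 30267\right) \left(\left(-371\right) \left(-23\right) + 10764\right) = \left(\left(11 \cdot 62 + \left(11 + 0 + 4\right)\right) - 30267\right) \left(\left(-371\right) \left(-23\right) + 10764\right) = \left(\left(682 + 15\right) - 30267\right) \left(8533 + 10764\right) = \left(697 - 30267\right) 19297 = \left(-29570\right) 19297 = -570612290$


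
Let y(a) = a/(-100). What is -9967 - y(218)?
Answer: -498241/50 ≈ -9964.8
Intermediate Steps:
y(a) = -a/100 (y(a) = a*(-1/100) = -a/100)
-9967 - y(218) = -9967 - (-1)*218/100 = -9967 - 1*(-109/50) = -9967 + 109/50 = -498241/50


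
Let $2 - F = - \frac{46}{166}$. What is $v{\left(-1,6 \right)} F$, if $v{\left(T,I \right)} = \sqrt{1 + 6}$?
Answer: $\frac{189 \sqrt{7}}{83} \approx 6.0247$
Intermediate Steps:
$F = \frac{189}{83}$ ($F = 2 - - \frac{46}{166} = 2 - \left(-46\right) \frac{1}{166} = 2 - - \frac{23}{83} = 2 + \frac{23}{83} = \frac{189}{83} \approx 2.2771$)
$v{\left(T,I \right)} = \sqrt{7}$
$v{\left(-1,6 \right)} F = \sqrt{7} \cdot \frac{189}{83} = \frac{189 \sqrt{7}}{83}$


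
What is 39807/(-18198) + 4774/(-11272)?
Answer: -14877271/5697996 ≈ -2.6110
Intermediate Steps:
39807/(-18198) + 4774/(-11272) = 39807*(-1/18198) + 4774*(-1/11272) = -4423/2022 - 2387/5636 = -14877271/5697996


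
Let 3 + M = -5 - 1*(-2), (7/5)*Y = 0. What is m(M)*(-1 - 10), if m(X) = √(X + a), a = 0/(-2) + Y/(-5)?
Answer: -11*I*√6 ≈ -26.944*I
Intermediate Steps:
Y = 0 (Y = (5/7)*0 = 0)
M = -6 (M = -3 + (-5 - 1*(-2)) = -3 + (-5 + 2) = -3 - 3 = -6)
a = 0 (a = 0/(-2) + 0/(-5) = 0*(-½) + 0*(-⅕) = 0 + 0 = 0)
m(X) = √X (m(X) = √(X + 0) = √X)
m(M)*(-1 - 10) = √(-6)*(-1 - 10) = (I*√6)*(-11) = -11*I*√6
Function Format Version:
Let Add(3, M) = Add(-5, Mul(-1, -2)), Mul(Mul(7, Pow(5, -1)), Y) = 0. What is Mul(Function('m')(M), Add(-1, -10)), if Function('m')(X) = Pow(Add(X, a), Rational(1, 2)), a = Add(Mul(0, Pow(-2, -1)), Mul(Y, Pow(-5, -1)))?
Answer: Mul(-11, I, Pow(6, Rational(1, 2))) ≈ Mul(-26.944, I)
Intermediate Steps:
Y = 0 (Y = Mul(Rational(5, 7), 0) = 0)
M = -6 (M = Add(-3, Add(-5, Mul(-1, -2))) = Add(-3, Add(-5, 2)) = Add(-3, -3) = -6)
a = 0 (a = Add(Mul(0, Pow(-2, -1)), Mul(0, Pow(-5, -1))) = Add(Mul(0, Rational(-1, 2)), Mul(0, Rational(-1, 5))) = Add(0, 0) = 0)
Function('m')(X) = Pow(X, Rational(1, 2)) (Function('m')(X) = Pow(Add(X, 0), Rational(1, 2)) = Pow(X, Rational(1, 2)))
Mul(Function('m')(M), Add(-1, -10)) = Mul(Pow(-6, Rational(1, 2)), Add(-1, -10)) = Mul(Mul(I, Pow(6, Rational(1, 2))), -11) = Mul(-11, I, Pow(6, Rational(1, 2)))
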